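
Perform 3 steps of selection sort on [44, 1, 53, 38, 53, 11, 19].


Initial: [44, 1, 53, 38, 53, 11, 19]
Step 1: min=1 at 1
  Swap: [1, 44, 53, 38, 53, 11, 19]
Step 2: min=11 at 5
  Swap: [1, 11, 53, 38, 53, 44, 19]
Step 3: min=19 at 6
  Swap: [1, 11, 19, 38, 53, 44, 53]

After 3 steps: [1, 11, 19, 38, 53, 44, 53]


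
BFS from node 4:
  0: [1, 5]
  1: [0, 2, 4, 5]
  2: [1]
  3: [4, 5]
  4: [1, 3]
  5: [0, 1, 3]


Visit 4, enqueue [1, 3]
Visit 1, enqueue [0, 2, 5]
Visit 3, enqueue []
Visit 0, enqueue []
Visit 2, enqueue []
Visit 5, enqueue []

BFS order: [4, 1, 3, 0, 2, 5]


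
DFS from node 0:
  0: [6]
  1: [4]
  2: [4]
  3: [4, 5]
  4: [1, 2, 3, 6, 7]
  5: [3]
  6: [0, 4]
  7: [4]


Visit 0, push [6]
Visit 6, push [4]
Visit 4, push [7, 3, 2, 1]
Visit 1, push []
Visit 2, push []
Visit 3, push [5]
Visit 5, push []
Visit 7, push []

DFS order: [0, 6, 4, 1, 2, 3, 5, 7]


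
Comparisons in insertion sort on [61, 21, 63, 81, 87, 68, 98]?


Algorithm: insertion sort
Input: [61, 21, 63, 81, 87, 68, 98]
Sorted: [21, 61, 63, 68, 81, 87, 98]

8


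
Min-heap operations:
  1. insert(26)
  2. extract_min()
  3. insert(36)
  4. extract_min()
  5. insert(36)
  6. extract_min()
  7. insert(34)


insert(26) -> [26]
extract_min()->26, []
insert(36) -> [36]
extract_min()->36, []
insert(36) -> [36]
extract_min()->36, []
insert(34) -> [34]

Final heap: [34]


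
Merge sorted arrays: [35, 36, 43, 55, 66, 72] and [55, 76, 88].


Take 35 from A
Take 36 from A
Take 43 from A
Take 55 from A
Take 55 from B
Take 66 from A
Take 72 from A

Merged: [35, 36, 43, 55, 55, 66, 72, 76, 88]


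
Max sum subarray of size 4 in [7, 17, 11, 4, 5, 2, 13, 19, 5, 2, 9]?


[0:4]: 39
[1:5]: 37
[2:6]: 22
[3:7]: 24
[4:8]: 39
[5:9]: 39
[6:10]: 39
[7:11]: 35

Max: 39 at [0:4]


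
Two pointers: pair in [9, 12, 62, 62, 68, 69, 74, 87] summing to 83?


lo=0(9)+hi=7(87)=96
lo=0(9)+hi=6(74)=83

Yes: 9+74=83


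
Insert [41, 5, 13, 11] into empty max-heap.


Insert 41: [41]
Insert 5: [41, 5]
Insert 13: [41, 5, 13]
Insert 11: [41, 11, 13, 5]

Final heap: [41, 11, 13, 5]


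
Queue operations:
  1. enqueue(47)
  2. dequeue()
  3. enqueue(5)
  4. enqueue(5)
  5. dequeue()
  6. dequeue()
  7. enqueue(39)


enqueue(47) -> [47]
dequeue()->47, []
enqueue(5) -> [5]
enqueue(5) -> [5, 5]
dequeue()->5, [5]
dequeue()->5, []
enqueue(39) -> [39]

Final queue: [39]


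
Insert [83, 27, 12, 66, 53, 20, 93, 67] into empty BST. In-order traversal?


Insert 83: root
Insert 27: L from 83
Insert 12: L from 83 -> L from 27
Insert 66: L from 83 -> R from 27
Insert 53: L from 83 -> R from 27 -> L from 66
Insert 20: L from 83 -> L from 27 -> R from 12
Insert 93: R from 83
Insert 67: L from 83 -> R from 27 -> R from 66

In-order: [12, 20, 27, 53, 66, 67, 83, 93]


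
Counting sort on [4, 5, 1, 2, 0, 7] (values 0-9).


Input: [4, 5, 1, 2, 0, 7]
Counts: [1, 1, 1, 0, 1, 1, 0, 1, 0, 0]

Sorted: [0, 1, 2, 4, 5, 7]


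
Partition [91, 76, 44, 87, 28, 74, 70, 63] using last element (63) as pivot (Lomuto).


Pivot: 63
  44 <= 63: swap -> [44, 76, 91, 87, 28, 74, 70, 63]
  28 <= 63: swap -> [44, 28, 91, 87, 76, 74, 70, 63]
Place pivot at 2: [44, 28, 63, 87, 76, 74, 70, 91]

Partitioned: [44, 28, 63, 87, 76, 74, 70, 91]


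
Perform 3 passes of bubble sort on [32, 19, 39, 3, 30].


Initial: [32, 19, 39, 3, 30]
Pass 1: [19, 32, 3, 30, 39] (3 swaps)
Pass 2: [19, 3, 30, 32, 39] (2 swaps)
Pass 3: [3, 19, 30, 32, 39] (1 swaps)

After 3 passes: [3, 19, 30, 32, 39]


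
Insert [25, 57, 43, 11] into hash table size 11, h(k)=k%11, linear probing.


Insert 25: h=3 -> slot 3
Insert 57: h=2 -> slot 2
Insert 43: h=10 -> slot 10
Insert 11: h=0 -> slot 0

Table: [11, None, 57, 25, None, None, None, None, None, None, 43]


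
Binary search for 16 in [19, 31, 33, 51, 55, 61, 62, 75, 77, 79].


Step 1: lo=0, hi=9, mid=4, val=55
Step 2: lo=0, hi=3, mid=1, val=31
Step 3: lo=0, hi=0, mid=0, val=19

Not found


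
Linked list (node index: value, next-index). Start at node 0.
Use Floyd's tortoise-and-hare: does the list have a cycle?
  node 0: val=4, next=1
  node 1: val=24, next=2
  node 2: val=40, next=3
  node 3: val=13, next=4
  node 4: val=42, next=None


Floyd's tortoise (slow, +1) and hare (fast, +2):
  init: slow=0, fast=0
  step 1: slow=1, fast=2
  step 2: slow=2, fast=4
  step 3: fast -> None, no cycle

Cycle: no


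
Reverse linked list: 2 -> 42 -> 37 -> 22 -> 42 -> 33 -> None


Step 1: curr=2, set curr.next=prev(None) | reversed so far: 2
Step 2: curr=42, set curr.next=prev(2) | reversed so far: 42 -> 2
Step 3: curr=37, set curr.next=prev(42) | reversed so far: 37 -> 42 -> 2
Step 4: curr=22, set curr.next=prev(37) | reversed so far: 22 -> 37 -> 42 -> 2
Step 5: curr=42, set curr.next=prev(22) | reversed so far: 42 -> 22 -> 37 -> 42 -> 2
Step 6: curr=33, set curr.next=prev(42) | reversed so far: 33 -> 42 -> 22 -> 37 -> 42 -> 2

33 -> 42 -> 22 -> 37 -> 42 -> 2 -> None


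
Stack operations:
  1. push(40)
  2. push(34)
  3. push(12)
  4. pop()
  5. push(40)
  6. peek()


push(40) -> [40]
push(34) -> [40, 34]
push(12) -> [40, 34, 12]
pop()->12, [40, 34]
push(40) -> [40, 34, 40]
peek()->40

Final stack: [40, 34, 40]


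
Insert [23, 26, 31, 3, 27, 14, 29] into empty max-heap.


Insert 23: [23]
Insert 26: [26, 23]
Insert 31: [31, 23, 26]
Insert 3: [31, 23, 26, 3]
Insert 27: [31, 27, 26, 3, 23]
Insert 14: [31, 27, 26, 3, 23, 14]
Insert 29: [31, 27, 29, 3, 23, 14, 26]

Final heap: [31, 27, 29, 3, 23, 14, 26]


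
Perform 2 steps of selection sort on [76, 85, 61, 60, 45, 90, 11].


Initial: [76, 85, 61, 60, 45, 90, 11]
Step 1: min=11 at 6
  Swap: [11, 85, 61, 60, 45, 90, 76]
Step 2: min=45 at 4
  Swap: [11, 45, 61, 60, 85, 90, 76]

After 2 steps: [11, 45, 61, 60, 85, 90, 76]


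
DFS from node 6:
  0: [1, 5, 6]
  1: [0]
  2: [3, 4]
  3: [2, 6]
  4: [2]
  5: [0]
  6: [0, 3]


Visit 6, push [3, 0]
Visit 0, push [5, 1]
Visit 1, push []
Visit 5, push []
Visit 3, push [2]
Visit 2, push [4]
Visit 4, push []

DFS order: [6, 0, 1, 5, 3, 2, 4]


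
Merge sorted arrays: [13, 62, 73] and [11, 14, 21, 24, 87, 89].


Take 11 from B
Take 13 from A
Take 14 from B
Take 21 from B
Take 24 from B
Take 62 from A
Take 73 from A

Merged: [11, 13, 14, 21, 24, 62, 73, 87, 89]


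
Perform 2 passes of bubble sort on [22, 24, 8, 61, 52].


Initial: [22, 24, 8, 61, 52]
Pass 1: [22, 8, 24, 52, 61] (2 swaps)
Pass 2: [8, 22, 24, 52, 61] (1 swaps)

After 2 passes: [8, 22, 24, 52, 61]


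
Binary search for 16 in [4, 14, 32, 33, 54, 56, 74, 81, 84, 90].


Step 1: lo=0, hi=9, mid=4, val=54
Step 2: lo=0, hi=3, mid=1, val=14
Step 3: lo=2, hi=3, mid=2, val=32

Not found


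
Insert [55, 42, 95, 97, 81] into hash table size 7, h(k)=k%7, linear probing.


Insert 55: h=6 -> slot 6
Insert 42: h=0 -> slot 0
Insert 95: h=4 -> slot 4
Insert 97: h=6, 2 probes -> slot 1
Insert 81: h=4, 1 probes -> slot 5

Table: [42, 97, None, None, 95, 81, 55]


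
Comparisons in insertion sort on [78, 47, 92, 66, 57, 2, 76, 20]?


Algorithm: insertion sort
Input: [78, 47, 92, 66, 57, 2, 76, 20]
Sorted: [2, 20, 47, 57, 66, 76, 78, 92]

24


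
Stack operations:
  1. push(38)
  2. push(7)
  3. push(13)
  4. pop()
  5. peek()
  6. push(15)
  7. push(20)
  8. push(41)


push(38) -> [38]
push(7) -> [38, 7]
push(13) -> [38, 7, 13]
pop()->13, [38, 7]
peek()->7
push(15) -> [38, 7, 15]
push(20) -> [38, 7, 15, 20]
push(41) -> [38, 7, 15, 20, 41]

Final stack: [38, 7, 15, 20, 41]


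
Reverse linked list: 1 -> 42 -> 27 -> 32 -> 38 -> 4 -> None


Step 1: curr=1, set curr.next=prev(None) | reversed so far: 1
Step 2: curr=42, set curr.next=prev(1) | reversed so far: 42 -> 1
Step 3: curr=27, set curr.next=prev(42) | reversed so far: 27 -> 42 -> 1
Step 4: curr=32, set curr.next=prev(27) | reversed so far: 32 -> 27 -> 42 -> 1
Step 5: curr=38, set curr.next=prev(32) | reversed so far: 38 -> 32 -> 27 -> 42 -> 1
Step 6: curr=4, set curr.next=prev(38) | reversed so far: 4 -> 38 -> 32 -> 27 -> 42 -> 1

4 -> 38 -> 32 -> 27 -> 42 -> 1 -> None


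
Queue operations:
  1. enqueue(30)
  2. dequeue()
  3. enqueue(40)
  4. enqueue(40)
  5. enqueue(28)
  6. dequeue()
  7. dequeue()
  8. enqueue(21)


enqueue(30) -> [30]
dequeue()->30, []
enqueue(40) -> [40]
enqueue(40) -> [40, 40]
enqueue(28) -> [40, 40, 28]
dequeue()->40, [40, 28]
dequeue()->40, [28]
enqueue(21) -> [28, 21]

Final queue: [28, 21]


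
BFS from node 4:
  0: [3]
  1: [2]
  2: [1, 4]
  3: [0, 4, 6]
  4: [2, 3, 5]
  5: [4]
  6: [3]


Visit 4, enqueue [2, 3, 5]
Visit 2, enqueue [1]
Visit 3, enqueue [0, 6]
Visit 5, enqueue []
Visit 1, enqueue []
Visit 0, enqueue []
Visit 6, enqueue []

BFS order: [4, 2, 3, 5, 1, 0, 6]


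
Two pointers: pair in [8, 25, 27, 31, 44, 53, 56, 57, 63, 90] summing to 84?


lo=0(8)+hi=9(90)=98
lo=0(8)+hi=8(63)=71
lo=1(25)+hi=8(63)=88
lo=1(25)+hi=7(57)=82
lo=2(27)+hi=7(57)=84

Yes: 27+57=84


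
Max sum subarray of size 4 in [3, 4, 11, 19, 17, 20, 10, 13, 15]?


[0:4]: 37
[1:5]: 51
[2:6]: 67
[3:7]: 66
[4:8]: 60
[5:9]: 58

Max: 67 at [2:6]


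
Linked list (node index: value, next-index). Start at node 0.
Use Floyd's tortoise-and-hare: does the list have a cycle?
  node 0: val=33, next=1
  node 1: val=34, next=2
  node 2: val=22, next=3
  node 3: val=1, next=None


Floyd's tortoise (slow, +1) and hare (fast, +2):
  init: slow=0, fast=0
  step 1: slow=1, fast=2
  step 2: fast 2->3->None, no cycle

Cycle: no


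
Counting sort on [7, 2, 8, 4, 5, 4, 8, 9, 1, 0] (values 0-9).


Input: [7, 2, 8, 4, 5, 4, 8, 9, 1, 0]
Counts: [1, 1, 1, 0, 2, 1, 0, 1, 2, 1]

Sorted: [0, 1, 2, 4, 4, 5, 7, 8, 8, 9]


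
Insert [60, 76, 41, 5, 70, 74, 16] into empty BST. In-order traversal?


Insert 60: root
Insert 76: R from 60
Insert 41: L from 60
Insert 5: L from 60 -> L from 41
Insert 70: R from 60 -> L from 76
Insert 74: R from 60 -> L from 76 -> R from 70
Insert 16: L from 60 -> L from 41 -> R from 5

In-order: [5, 16, 41, 60, 70, 74, 76]


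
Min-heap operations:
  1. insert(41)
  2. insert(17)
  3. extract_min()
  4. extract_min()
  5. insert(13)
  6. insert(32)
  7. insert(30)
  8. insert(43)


insert(41) -> [41]
insert(17) -> [17, 41]
extract_min()->17, [41]
extract_min()->41, []
insert(13) -> [13]
insert(32) -> [13, 32]
insert(30) -> [13, 32, 30]
insert(43) -> [13, 32, 30, 43]

Final heap: [13, 32, 30, 43]


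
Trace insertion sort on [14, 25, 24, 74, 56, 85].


Initial: [14, 25, 24, 74, 56, 85]
Insert 25: [14, 25, 24, 74, 56, 85]
Insert 24: [14, 24, 25, 74, 56, 85]
Insert 74: [14, 24, 25, 74, 56, 85]
Insert 56: [14, 24, 25, 56, 74, 85]
Insert 85: [14, 24, 25, 56, 74, 85]

Sorted: [14, 24, 25, 56, 74, 85]


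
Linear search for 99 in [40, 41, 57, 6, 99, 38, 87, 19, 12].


i=0: 40!=99
i=1: 41!=99
i=2: 57!=99
i=3: 6!=99
i=4: 99==99 found!

Found at 4, 5 comps


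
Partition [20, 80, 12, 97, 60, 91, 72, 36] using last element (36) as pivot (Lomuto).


Pivot: 36
  20 <= 36: advance i (no swap)
  12 <= 36: swap -> [20, 12, 80, 97, 60, 91, 72, 36]
Place pivot at 2: [20, 12, 36, 97, 60, 91, 72, 80]

Partitioned: [20, 12, 36, 97, 60, 91, 72, 80]


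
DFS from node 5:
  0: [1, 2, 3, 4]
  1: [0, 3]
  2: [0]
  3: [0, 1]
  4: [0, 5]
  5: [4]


Visit 5, push [4]
Visit 4, push [0]
Visit 0, push [3, 2, 1]
Visit 1, push [3]
Visit 3, push []
Visit 2, push []

DFS order: [5, 4, 0, 1, 3, 2]


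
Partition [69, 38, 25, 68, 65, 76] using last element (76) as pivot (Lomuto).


Pivot: 76
  69 <= 76: advance i (no swap)
  38 <= 76: advance i (no swap)
  25 <= 76: advance i (no swap)
  68 <= 76: advance i (no swap)
  65 <= 76: advance i (no swap)
Place pivot at 5: [69, 38, 25, 68, 65, 76]

Partitioned: [69, 38, 25, 68, 65, 76]


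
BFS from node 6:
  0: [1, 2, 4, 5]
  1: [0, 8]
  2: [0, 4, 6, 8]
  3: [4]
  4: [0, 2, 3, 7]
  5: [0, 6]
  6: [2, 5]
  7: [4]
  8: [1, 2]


Visit 6, enqueue [2, 5]
Visit 2, enqueue [0, 4, 8]
Visit 5, enqueue []
Visit 0, enqueue [1]
Visit 4, enqueue [3, 7]
Visit 8, enqueue []
Visit 1, enqueue []
Visit 3, enqueue []
Visit 7, enqueue []

BFS order: [6, 2, 5, 0, 4, 8, 1, 3, 7]


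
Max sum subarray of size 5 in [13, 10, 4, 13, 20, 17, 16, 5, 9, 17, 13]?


[0:5]: 60
[1:6]: 64
[2:7]: 70
[3:8]: 71
[4:9]: 67
[5:10]: 64
[6:11]: 60

Max: 71 at [3:8]


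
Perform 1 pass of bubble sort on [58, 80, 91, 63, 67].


Initial: [58, 80, 91, 63, 67]
Pass 1: [58, 80, 63, 67, 91] (2 swaps)

After 1 pass: [58, 80, 63, 67, 91]


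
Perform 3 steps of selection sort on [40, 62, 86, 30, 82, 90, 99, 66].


Initial: [40, 62, 86, 30, 82, 90, 99, 66]
Step 1: min=30 at 3
  Swap: [30, 62, 86, 40, 82, 90, 99, 66]
Step 2: min=40 at 3
  Swap: [30, 40, 86, 62, 82, 90, 99, 66]
Step 3: min=62 at 3
  Swap: [30, 40, 62, 86, 82, 90, 99, 66]

After 3 steps: [30, 40, 62, 86, 82, 90, 99, 66]


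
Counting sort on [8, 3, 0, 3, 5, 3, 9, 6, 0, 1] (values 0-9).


Input: [8, 3, 0, 3, 5, 3, 9, 6, 0, 1]
Counts: [2, 1, 0, 3, 0, 1, 1, 0, 1, 1]

Sorted: [0, 0, 1, 3, 3, 3, 5, 6, 8, 9]


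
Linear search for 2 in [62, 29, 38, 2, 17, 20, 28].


i=0: 62!=2
i=1: 29!=2
i=2: 38!=2
i=3: 2==2 found!

Found at 3, 4 comps


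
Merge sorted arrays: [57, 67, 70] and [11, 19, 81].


Take 11 from B
Take 19 from B
Take 57 from A
Take 67 from A
Take 70 from A

Merged: [11, 19, 57, 67, 70, 81]


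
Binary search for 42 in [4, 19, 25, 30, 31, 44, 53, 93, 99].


Step 1: lo=0, hi=8, mid=4, val=31
Step 2: lo=5, hi=8, mid=6, val=53
Step 3: lo=5, hi=5, mid=5, val=44

Not found


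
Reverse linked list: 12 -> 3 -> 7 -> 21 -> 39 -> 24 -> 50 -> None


Step 1: curr=12, set curr.next=prev(None) | reversed so far: 12
Step 2: curr=3, set curr.next=prev(12) | reversed so far: 3 -> 12
Step 3: curr=7, set curr.next=prev(3) | reversed so far: 7 -> 3 -> 12
Step 4: curr=21, set curr.next=prev(7) | reversed so far: 21 -> 7 -> 3 -> 12
Step 5: curr=39, set curr.next=prev(21) | reversed so far: 39 -> 21 -> 7 -> 3 -> 12
Step 6: curr=24, set curr.next=prev(39) | reversed so far: 24 -> 39 -> 21 -> 7 -> 3 -> 12
Step 7: curr=50, set curr.next=prev(24) | reversed so far: 50 -> 24 -> 39 -> 21 -> 7 -> 3 -> 12

50 -> 24 -> 39 -> 21 -> 7 -> 3 -> 12 -> None


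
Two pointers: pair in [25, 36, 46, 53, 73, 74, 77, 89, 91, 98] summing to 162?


lo=0(25)+hi=9(98)=123
lo=1(36)+hi=9(98)=134
lo=2(46)+hi=9(98)=144
lo=3(53)+hi=9(98)=151
lo=4(73)+hi=9(98)=171
lo=4(73)+hi=8(91)=164
lo=4(73)+hi=7(89)=162

Yes: 73+89=162


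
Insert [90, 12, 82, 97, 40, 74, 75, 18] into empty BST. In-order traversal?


Insert 90: root
Insert 12: L from 90
Insert 82: L from 90 -> R from 12
Insert 97: R from 90
Insert 40: L from 90 -> R from 12 -> L from 82
Insert 74: L from 90 -> R from 12 -> L from 82 -> R from 40
Insert 75: L from 90 -> R from 12 -> L from 82 -> R from 40 -> R from 74
Insert 18: L from 90 -> R from 12 -> L from 82 -> L from 40

In-order: [12, 18, 40, 74, 75, 82, 90, 97]


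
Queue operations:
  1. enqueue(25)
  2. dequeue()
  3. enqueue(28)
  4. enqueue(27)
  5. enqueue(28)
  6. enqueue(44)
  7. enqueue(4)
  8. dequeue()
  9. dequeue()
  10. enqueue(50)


enqueue(25) -> [25]
dequeue()->25, []
enqueue(28) -> [28]
enqueue(27) -> [28, 27]
enqueue(28) -> [28, 27, 28]
enqueue(44) -> [28, 27, 28, 44]
enqueue(4) -> [28, 27, 28, 44, 4]
dequeue()->28, [27, 28, 44, 4]
dequeue()->27, [28, 44, 4]
enqueue(50) -> [28, 44, 4, 50]

Final queue: [28, 44, 4, 50]


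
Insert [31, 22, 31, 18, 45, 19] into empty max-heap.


Insert 31: [31]
Insert 22: [31, 22]
Insert 31: [31, 22, 31]
Insert 18: [31, 22, 31, 18]
Insert 45: [45, 31, 31, 18, 22]
Insert 19: [45, 31, 31, 18, 22, 19]

Final heap: [45, 31, 31, 18, 22, 19]


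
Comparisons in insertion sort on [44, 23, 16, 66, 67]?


Algorithm: insertion sort
Input: [44, 23, 16, 66, 67]
Sorted: [16, 23, 44, 66, 67]

5


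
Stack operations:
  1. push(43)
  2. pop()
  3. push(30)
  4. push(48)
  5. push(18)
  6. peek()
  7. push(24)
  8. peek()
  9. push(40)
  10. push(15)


push(43) -> [43]
pop()->43, []
push(30) -> [30]
push(48) -> [30, 48]
push(18) -> [30, 48, 18]
peek()->18
push(24) -> [30, 48, 18, 24]
peek()->24
push(40) -> [30, 48, 18, 24, 40]
push(15) -> [30, 48, 18, 24, 40, 15]

Final stack: [30, 48, 18, 24, 40, 15]


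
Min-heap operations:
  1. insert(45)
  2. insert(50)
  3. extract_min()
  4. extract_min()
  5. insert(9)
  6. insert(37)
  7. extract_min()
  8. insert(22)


insert(45) -> [45]
insert(50) -> [45, 50]
extract_min()->45, [50]
extract_min()->50, []
insert(9) -> [9]
insert(37) -> [9, 37]
extract_min()->9, [37]
insert(22) -> [22, 37]

Final heap: [22, 37]


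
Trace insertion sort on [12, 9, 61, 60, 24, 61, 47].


Initial: [12, 9, 61, 60, 24, 61, 47]
Insert 9: [9, 12, 61, 60, 24, 61, 47]
Insert 61: [9, 12, 61, 60, 24, 61, 47]
Insert 60: [9, 12, 60, 61, 24, 61, 47]
Insert 24: [9, 12, 24, 60, 61, 61, 47]
Insert 61: [9, 12, 24, 60, 61, 61, 47]
Insert 47: [9, 12, 24, 47, 60, 61, 61]

Sorted: [9, 12, 24, 47, 60, 61, 61]


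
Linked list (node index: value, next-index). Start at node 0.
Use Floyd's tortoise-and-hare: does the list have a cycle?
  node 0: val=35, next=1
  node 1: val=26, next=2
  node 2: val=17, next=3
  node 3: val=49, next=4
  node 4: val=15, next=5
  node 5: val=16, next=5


Floyd's tortoise (slow, +1) and hare (fast, +2):
  init: slow=0, fast=0
  step 1: slow=1, fast=2
  step 2: slow=2, fast=4
  step 3: slow=3, fast=5
  step 4: slow=4, fast=5
  step 5: slow=5, fast=5
  slow == fast at node 5: cycle detected

Cycle: yes


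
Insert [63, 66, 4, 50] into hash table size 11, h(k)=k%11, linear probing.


Insert 63: h=8 -> slot 8
Insert 66: h=0 -> slot 0
Insert 4: h=4 -> slot 4
Insert 50: h=6 -> slot 6

Table: [66, None, None, None, 4, None, 50, None, 63, None, None]


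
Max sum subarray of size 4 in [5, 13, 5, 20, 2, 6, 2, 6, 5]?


[0:4]: 43
[1:5]: 40
[2:6]: 33
[3:7]: 30
[4:8]: 16
[5:9]: 19

Max: 43 at [0:4]


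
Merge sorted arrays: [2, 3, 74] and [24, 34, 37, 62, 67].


Take 2 from A
Take 3 from A
Take 24 from B
Take 34 from B
Take 37 from B
Take 62 from B
Take 67 from B

Merged: [2, 3, 24, 34, 37, 62, 67, 74]


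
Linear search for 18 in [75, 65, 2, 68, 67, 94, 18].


i=0: 75!=18
i=1: 65!=18
i=2: 2!=18
i=3: 68!=18
i=4: 67!=18
i=5: 94!=18
i=6: 18==18 found!

Found at 6, 7 comps


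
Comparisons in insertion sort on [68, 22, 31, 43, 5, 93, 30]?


Algorithm: insertion sort
Input: [68, 22, 31, 43, 5, 93, 30]
Sorted: [5, 22, 30, 31, 43, 68, 93]

15


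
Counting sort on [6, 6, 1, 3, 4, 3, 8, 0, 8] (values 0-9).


Input: [6, 6, 1, 3, 4, 3, 8, 0, 8]
Counts: [1, 1, 0, 2, 1, 0, 2, 0, 2, 0]

Sorted: [0, 1, 3, 3, 4, 6, 6, 8, 8]


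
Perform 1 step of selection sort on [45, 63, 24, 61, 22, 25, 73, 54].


Initial: [45, 63, 24, 61, 22, 25, 73, 54]
Step 1: min=22 at 4
  Swap: [22, 63, 24, 61, 45, 25, 73, 54]

After 1 step: [22, 63, 24, 61, 45, 25, 73, 54]


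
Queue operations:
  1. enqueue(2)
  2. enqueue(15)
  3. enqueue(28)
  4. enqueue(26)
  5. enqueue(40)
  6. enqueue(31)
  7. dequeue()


enqueue(2) -> [2]
enqueue(15) -> [2, 15]
enqueue(28) -> [2, 15, 28]
enqueue(26) -> [2, 15, 28, 26]
enqueue(40) -> [2, 15, 28, 26, 40]
enqueue(31) -> [2, 15, 28, 26, 40, 31]
dequeue()->2, [15, 28, 26, 40, 31]

Final queue: [15, 28, 26, 40, 31]


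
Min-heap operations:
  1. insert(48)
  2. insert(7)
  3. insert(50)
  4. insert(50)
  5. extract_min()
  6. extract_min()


insert(48) -> [48]
insert(7) -> [7, 48]
insert(50) -> [7, 48, 50]
insert(50) -> [7, 48, 50, 50]
extract_min()->7, [48, 50, 50]
extract_min()->48, [50, 50]

Final heap: [50, 50]


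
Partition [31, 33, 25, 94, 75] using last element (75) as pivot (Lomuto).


Pivot: 75
  31 <= 75: advance i (no swap)
  33 <= 75: advance i (no swap)
  25 <= 75: advance i (no swap)
Place pivot at 3: [31, 33, 25, 75, 94]

Partitioned: [31, 33, 25, 75, 94]


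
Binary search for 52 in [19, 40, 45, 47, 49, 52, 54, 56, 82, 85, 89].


Step 1: lo=0, hi=10, mid=5, val=52

Found at index 5


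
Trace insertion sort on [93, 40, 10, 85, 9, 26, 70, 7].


Initial: [93, 40, 10, 85, 9, 26, 70, 7]
Insert 40: [40, 93, 10, 85, 9, 26, 70, 7]
Insert 10: [10, 40, 93, 85, 9, 26, 70, 7]
Insert 85: [10, 40, 85, 93, 9, 26, 70, 7]
Insert 9: [9, 10, 40, 85, 93, 26, 70, 7]
Insert 26: [9, 10, 26, 40, 85, 93, 70, 7]
Insert 70: [9, 10, 26, 40, 70, 85, 93, 7]
Insert 7: [7, 9, 10, 26, 40, 70, 85, 93]

Sorted: [7, 9, 10, 26, 40, 70, 85, 93]


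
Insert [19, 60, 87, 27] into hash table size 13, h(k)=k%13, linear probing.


Insert 19: h=6 -> slot 6
Insert 60: h=8 -> slot 8
Insert 87: h=9 -> slot 9
Insert 27: h=1 -> slot 1

Table: [None, 27, None, None, None, None, 19, None, 60, 87, None, None, None]


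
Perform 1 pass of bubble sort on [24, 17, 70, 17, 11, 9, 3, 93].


Initial: [24, 17, 70, 17, 11, 9, 3, 93]
Pass 1: [17, 24, 17, 11, 9, 3, 70, 93] (5 swaps)

After 1 pass: [17, 24, 17, 11, 9, 3, 70, 93]


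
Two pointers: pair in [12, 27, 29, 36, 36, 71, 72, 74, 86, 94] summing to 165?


lo=0(12)+hi=9(94)=106
lo=1(27)+hi=9(94)=121
lo=2(29)+hi=9(94)=123
lo=3(36)+hi=9(94)=130
lo=4(36)+hi=9(94)=130
lo=5(71)+hi=9(94)=165

Yes: 71+94=165


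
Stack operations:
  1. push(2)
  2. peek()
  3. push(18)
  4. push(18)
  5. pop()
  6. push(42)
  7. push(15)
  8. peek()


push(2) -> [2]
peek()->2
push(18) -> [2, 18]
push(18) -> [2, 18, 18]
pop()->18, [2, 18]
push(42) -> [2, 18, 42]
push(15) -> [2, 18, 42, 15]
peek()->15

Final stack: [2, 18, 42, 15]


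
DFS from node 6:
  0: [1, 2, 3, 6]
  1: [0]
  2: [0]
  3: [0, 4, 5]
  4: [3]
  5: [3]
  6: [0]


Visit 6, push [0]
Visit 0, push [3, 2, 1]
Visit 1, push []
Visit 2, push []
Visit 3, push [5, 4]
Visit 4, push []
Visit 5, push []

DFS order: [6, 0, 1, 2, 3, 4, 5]


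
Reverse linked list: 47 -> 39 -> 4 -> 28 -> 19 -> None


Step 1: curr=47, set curr.next=prev(None) | reversed so far: 47
Step 2: curr=39, set curr.next=prev(47) | reversed so far: 39 -> 47
Step 3: curr=4, set curr.next=prev(39) | reversed so far: 4 -> 39 -> 47
Step 4: curr=28, set curr.next=prev(4) | reversed so far: 28 -> 4 -> 39 -> 47
Step 5: curr=19, set curr.next=prev(28) | reversed so far: 19 -> 28 -> 4 -> 39 -> 47

19 -> 28 -> 4 -> 39 -> 47 -> None


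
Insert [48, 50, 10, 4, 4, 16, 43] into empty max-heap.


Insert 48: [48]
Insert 50: [50, 48]
Insert 10: [50, 48, 10]
Insert 4: [50, 48, 10, 4]
Insert 4: [50, 48, 10, 4, 4]
Insert 16: [50, 48, 16, 4, 4, 10]
Insert 43: [50, 48, 43, 4, 4, 10, 16]

Final heap: [50, 48, 43, 4, 4, 10, 16]


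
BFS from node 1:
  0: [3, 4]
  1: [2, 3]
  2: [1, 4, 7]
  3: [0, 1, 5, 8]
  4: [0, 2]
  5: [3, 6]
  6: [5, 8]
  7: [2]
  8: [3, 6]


Visit 1, enqueue [2, 3]
Visit 2, enqueue [4, 7]
Visit 3, enqueue [0, 5, 8]
Visit 4, enqueue []
Visit 7, enqueue []
Visit 0, enqueue []
Visit 5, enqueue [6]
Visit 8, enqueue []
Visit 6, enqueue []

BFS order: [1, 2, 3, 4, 7, 0, 5, 8, 6]


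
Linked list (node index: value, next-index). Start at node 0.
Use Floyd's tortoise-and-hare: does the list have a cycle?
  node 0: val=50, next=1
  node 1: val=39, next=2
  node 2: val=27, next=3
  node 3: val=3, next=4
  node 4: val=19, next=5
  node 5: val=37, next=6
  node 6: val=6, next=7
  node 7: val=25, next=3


Floyd's tortoise (slow, +1) and hare (fast, +2):
  init: slow=0, fast=0
  step 1: slow=1, fast=2
  step 2: slow=2, fast=4
  step 3: slow=3, fast=6
  step 4: slow=4, fast=3
  step 5: slow=5, fast=5
  slow == fast at node 5: cycle detected

Cycle: yes


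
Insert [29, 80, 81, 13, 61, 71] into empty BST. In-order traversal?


Insert 29: root
Insert 80: R from 29
Insert 81: R from 29 -> R from 80
Insert 13: L from 29
Insert 61: R from 29 -> L from 80
Insert 71: R from 29 -> L from 80 -> R from 61

In-order: [13, 29, 61, 71, 80, 81]


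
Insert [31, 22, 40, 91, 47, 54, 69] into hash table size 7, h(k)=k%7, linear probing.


Insert 31: h=3 -> slot 3
Insert 22: h=1 -> slot 1
Insert 40: h=5 -> slot 5
Insert 91: h=0 -> slot 0
Insert 47: h=5, 1 probes -> slot 6
Insert 54: h=5, 4 probes -> slot 2
Insert 69: h=6, 5 probes -> slot 4

Table: [91, 22, 54, 31, 69, 40, 47]


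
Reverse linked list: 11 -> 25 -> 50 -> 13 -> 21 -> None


Step 1: curr=11, set curr.next=prev(None) | reversed so far: 11
Step 2: curr=25, set curr.next=prev(11) | reversed so far: 25 -> 11
Step 3: curr=50, set curr.next=prev(25) | reversed so far: 50 -> 25 -> 11
Step 4: curr=13, set curr.next=prev(50) | reversed so far: 13 -> 50 -> 25 -> 11
Step 5: curr=21, set curr.next=prev(13) | reversed so far: 21 -> 13 -> 50 -> 25 -> 11

21 -> 13 -> 50 -> 25 -> 11 -> None


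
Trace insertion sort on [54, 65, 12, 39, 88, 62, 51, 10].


Initial: [54, 65, 12, 39, 88, 62, 51, 10]
Insert 65: [54, 65, 12, 39, 88, 62, 51, 10]
Insert 12: [12, 54, 65, 39, 88, 62, 51, 10]
Insert 39: [12, 39, 54, 65, 88, 62, 51, 10]
Insert 88: [12, 39, 54, 65, 88, 62, 51, 10]
Insert 62: [12, 39, 54, 62, 65, 88, 51, 10]
Insert 51: [12, 39, 51, 54, 62, 65, 88, 10]
Insert 10: [10, 12, 39, 51, 54, 62, 65, 88]

Sorted: [10, 12, 39, 51, 54, 62, 65, 88]


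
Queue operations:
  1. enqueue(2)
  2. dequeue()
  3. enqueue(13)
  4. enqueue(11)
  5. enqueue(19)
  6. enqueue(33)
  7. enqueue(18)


enqueue(2) -> [2]
dequeue()->2, []
enqueue(13) -> [13]
enqueue(11) -> [13, 11]
enqueue(19) -> [13, 11, 19]
enqueue(33) -> [13, 11, 19, 33]
enqueue(18) -> [13, 11, 19, 33, 18]

Final queue: [13, 11, 19, 33, 18]


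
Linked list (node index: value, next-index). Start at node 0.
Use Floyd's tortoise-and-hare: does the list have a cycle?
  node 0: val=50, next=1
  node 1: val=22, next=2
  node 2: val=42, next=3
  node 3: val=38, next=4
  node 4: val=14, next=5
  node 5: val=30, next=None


Floyd's tortoise (slow, +1) and hare (fast, +2):
  init: slow=0, fast=0
  step 1: slow=1, fast=2
  step 2: slow=2, fast=4
  step 3: fast 4->5->None, no cycle

Cycle: no


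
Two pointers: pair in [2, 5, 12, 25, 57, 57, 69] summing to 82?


lo=0(2)+hi=6(69)=71
lo=1(5)+hi=6(69)=74
lo=2(12)+hi=6(69)=81
lo=3(25)+hi=6(69)=94
lo=3(25)+hi=5(57)=82

Yes: 25+57=82


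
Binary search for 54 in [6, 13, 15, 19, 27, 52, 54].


Step 1: lo=0, hi=6, mid=3, val=19
Step 2: lo=4, hi=6, mid=5, val=52
Step 3: lo=6, hi=6, mid=6, val=54

Found at index 6


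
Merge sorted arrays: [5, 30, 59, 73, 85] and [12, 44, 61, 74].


Take 5 from A
Take 12 from B
Take 30 from A
Take 44 from B
Take 59 from A
Take 61 from B
Take 73 from A
Take 74 from B

Merged: [5, 12, 30, 44, 59, 61, 73, 74, 85]


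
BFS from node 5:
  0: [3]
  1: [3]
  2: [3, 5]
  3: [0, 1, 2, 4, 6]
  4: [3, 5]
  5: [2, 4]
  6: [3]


Visit 5, enqueue [2, 4]
Visit 2, enqueue [3]
Visit 4, enqueue []
Visit 3, enqueue [0, 1, 6]
Visit 0, enqueue []
Visit 1, enqueue []
Visit 6, enqueue []

BFS order: [5, 2, 4, 3, 0, 1, 6]


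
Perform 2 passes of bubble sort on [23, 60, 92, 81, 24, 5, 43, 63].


Initial: [23, 60, 92, 81, 24, 5, 43, 63]
Pass 1: [23, 60, 81, 24, 5, 43, 63, 92] (5 swaps)
Pass 2: [23, 60, 24, 5, 43, 63, 81, 92] (4 swaps)

After 2 passes: [23, 60, 24, 5, 43, 63, 81, 92]


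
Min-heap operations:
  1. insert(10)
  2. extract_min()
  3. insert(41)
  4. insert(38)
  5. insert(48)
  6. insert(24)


insert(10) -> [10]
extract_min()->10, []
insert(41) -> [41]
insert(38) -> [38, 41]
insert(48) -> [38, 41, 48]
insert(24) -> [24, 38, 48, 41]

Final heap: [24, 38, 48, 41]


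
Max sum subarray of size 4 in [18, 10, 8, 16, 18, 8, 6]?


[0:4]: 52
[1:5]: 52
[2:6]: 50
[3:7]: 48

Max: 52 at [0:4]


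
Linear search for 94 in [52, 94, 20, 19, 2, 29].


i=0: 52!=94
i=1: 94==94 found!

Found at 1, 2 comps


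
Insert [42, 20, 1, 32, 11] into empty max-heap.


Insert 42: [42]
Insert 20: [42, 20]
Insert 1: [42, 20, 1]
Insert 32: [42, 32, 1, 20]
Insert 11: [42, 32, 1, 20, 11]

Final heap: [42, 32, 1, 20, 11]


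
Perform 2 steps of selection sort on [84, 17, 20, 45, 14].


Initial: [84, 17, 20, 45, 14]
Step 1: min=14 at 4
  Swap: [14, 17, 20, 45, 84]
Step 2: min=17 at 1
  Swap: [14, 17, 20, 45, 84]

After 2 steps: [14, 17, 20, 45, 84]


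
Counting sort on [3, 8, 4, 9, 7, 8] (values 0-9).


Input: [3, 8, 4, 9, 7, 8]
Counts: [0, 0, 0, 1, 1, 0, 0, 1, 2, 1]

Sorted: [3, 4, 7, 8, 8, 9]


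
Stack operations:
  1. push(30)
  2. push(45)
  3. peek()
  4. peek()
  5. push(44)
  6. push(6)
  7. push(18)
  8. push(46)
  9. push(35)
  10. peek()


push(30) -> [30]
push(45) -> [30, 45]
peek()->45
peek()->45
push(44) -> [30, 45, 44]
push(6) -> [30, 45, 44, 6]
push(18) -> [30, 45, 44, 6, 18]
push(46) -> [30, 45, 44, 6, 18, 46]
push(35) -> [30, 45, 44, 6, 18, 46, 35]
peek()->35

Final stack: [30, 45, 44, 6, 18, 46, 35]


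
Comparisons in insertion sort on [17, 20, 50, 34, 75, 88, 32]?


Algorithm: insertion sort
Input: [17, 20, 50, 34, 75, 88, 32]
Sorted: [17, 20, 32, 34, 50, 75, 88]

11


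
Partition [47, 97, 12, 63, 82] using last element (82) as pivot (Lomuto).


Pivot: 82
  47 <= 82: advance i (no swap)
  12 <= 82: swap -> [47, 12, 97, 63, 82]
  63 <= 82: swap -> [47, 12, 63, 97, 82]
Place pivot at 3: [47, 12, 63, 82, 97]

Partitioned: [47, 12, 63, 82, 97]


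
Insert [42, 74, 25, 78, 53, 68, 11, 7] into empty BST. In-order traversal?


Insert 42: root
Insert 74: R from 42
Insert 25: L from 42
Insert 78: R from 42 -> R from 74
Insert 53: R from 42 -> L from 74
Insert 68: R from 42 -> L from 74 -> R from 53
Insert 11: L from 42 -> L from 25
Insert 7: L from 42 -> L from 25 -> L from 11

In-order: [7, 11, 25, 42, 53, 68, 74, 78]


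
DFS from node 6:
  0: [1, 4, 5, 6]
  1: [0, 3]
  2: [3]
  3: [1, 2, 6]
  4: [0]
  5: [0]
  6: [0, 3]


Visit 6, push [3, 0]
Visit 0, push [5, 4, 1]
Visit 1, push [3]
Visit 3, push [2]
Visit 2, push []
Visit 4, push []
Visit 5, push []

DFS order: [6, 0, 1, 3, 2, 4, 5]


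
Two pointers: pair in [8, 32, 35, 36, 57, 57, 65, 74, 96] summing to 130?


lo=0(8)+hi=8(96)=104
lo=1(32)+hi=8(96)=128
lo=2(35)+hi=8(96)=131
lo=2(35)+hi=7(74)=109
lo=3(36)+hi=7(74)=110
lo=4(57)+hi=7(74)=131
lo=4(57)+hi=6(65)=122
lo=5(57)+hi=6(65)=122

No pair found


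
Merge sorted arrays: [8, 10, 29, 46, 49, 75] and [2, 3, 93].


Take 2 from B
Take 3 from B
Take 8 from A
Take 10 from A
Take 29 from A
Take 46 from A
Take 49 from A
Take 75 from A

Merged: [2, 3, 8, 10, 29, 46, 49, 75, 93]


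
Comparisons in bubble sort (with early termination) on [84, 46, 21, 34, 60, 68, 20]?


Algorithm: bubble sort (with early termination)
Input: [84, 46, 21, 34, 60, 68, 20]
Sorted: [20, 21, 34, 46, 60, 68, 84]

21


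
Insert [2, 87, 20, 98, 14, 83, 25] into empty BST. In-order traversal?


Insert 2: root
Insert 87: R from 2
Insert 20: R from 2 -> L from 87
Insert 98: R from 2 -> R from 87
Insert 14: R from 2 -> L from 87 -> L from 20
Insert 83: R from 2 -> L from 87 -> R from 20
Insert 25: R from 2 -> L from 87 -> R from 20 -> L from 83

In-order: [2, 14, 20, 25, 83, 87, 98]


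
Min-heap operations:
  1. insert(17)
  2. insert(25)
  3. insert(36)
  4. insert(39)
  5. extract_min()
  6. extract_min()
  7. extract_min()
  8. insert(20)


insert(17) -> [17]
insert(25) -> [17, 25]
insert(36) -> [17, 25, 36]
insert(39) -> [17, 25, 36, 39]
extract_min()->17, [25, 39, 36]
extract_min()->25, [36, 39]
extract_min()->36, [39]
insert(20) -> [20, 39]

Final heap: [20, 39]


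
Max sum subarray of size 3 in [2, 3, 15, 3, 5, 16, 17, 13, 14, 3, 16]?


[0:3]: 20
[1:4]: 21
[2:5]: 23
[3:6]: 24
[4:7]: 38
[5:8]: 46
[6:9]: 44
[7:10]: 30
[8:11]: 33

Max: 46 at [5:8]


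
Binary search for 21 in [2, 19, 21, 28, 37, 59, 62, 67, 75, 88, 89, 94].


Step 1: lo=0, hi=11, mid=5, val=59
Step 2: lo=0, hi=4, mid=2, val=21

Found at index 2


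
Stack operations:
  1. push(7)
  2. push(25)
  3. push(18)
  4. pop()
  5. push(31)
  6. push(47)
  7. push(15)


push(7) -> [7]
push(25) -> [7, 25]
push(18) -> [7, 25, 18]
pop()->18, [7, 25]
push(31) -> [7, 25, 31]
push(47) -> [7, 25, 31, 47]
push(15) -> [7, 25, 31, 47, 15]

Final stack: [7, 25, 31, 47, 15]


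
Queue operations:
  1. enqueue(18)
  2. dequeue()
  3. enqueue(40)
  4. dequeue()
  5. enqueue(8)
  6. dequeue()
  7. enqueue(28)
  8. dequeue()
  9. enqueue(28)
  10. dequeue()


enqueue(18) -> [18]
dequeue()->18, []
enqueue(40) -> [40]
dequeue()->40, []
enqueue(8) -> [8]
dequeue()->8, []
enqueue(28) -> [28]
dequeue()->28, []
enqueue(28) -> [28]
dequeue()->28, []

Final queue: []


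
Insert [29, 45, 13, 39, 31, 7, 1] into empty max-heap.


Insert 29: [29]
Insert 45: [45, 29]
Insert 13: [45, 29, 13]
Insert 39: [45, 39, 13, 29]
Insert 31: [45, 39, 13, 29, 31]
Insert 7: [45, 39, 13, 29, 31, 7]
Insert 1: [45, 39, 13, 29, 31, 7, 1]

Final heap: [45, 39, 13, 29, 31, 7, 1]


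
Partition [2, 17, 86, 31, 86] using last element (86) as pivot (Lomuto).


Pivot: 86
  2 <= 86: advance i (no swap)
  17 <= 86: advance i (no swap)
  86 <= 86: advance i (no swap)
  31 <= 86: advance i (no swap)
Place pivot at 4: [2, 17, 86, 31, 86]

Partitioned: [2, 17, 86, 31, 86]


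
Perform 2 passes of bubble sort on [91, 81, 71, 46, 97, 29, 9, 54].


Initial: [91, 81, 71, 46, 97, 29, 9, 54]
Pass 1: [81, 71, 46, 91, 29, 9, 54, 97] (6 swaps)
Pass 2: [71, 46, 81, 29, 9, 54, 91, 97] (5 swaps)

After 2 passes: [71, 46, 81, 29, 9, 54, 91, 97]


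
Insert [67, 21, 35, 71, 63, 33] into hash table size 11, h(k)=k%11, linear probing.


Insert 67: h=1 -> slot 1
Insert 21: h=10 -> slot 10
Insert 35: h=2 -> slot 2
Insert 71: h=5 -> slot 5
Insert 63: h=8 -> slot 8
Insert 33: h=0 -> slot 0

Table: [33, 67, 35, None, None, 71, None, None, 63, None, 21]


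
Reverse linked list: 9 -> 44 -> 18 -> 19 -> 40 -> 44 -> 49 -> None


Step 1: curr=9, set curr.next=prev(None) | reversed so far: 9
Step 2: curr=44, set curr.next=prev(9) | reversed so far: 44 -> 9
Step 3: curr=18, set curr.next=prev(44) | reversed so far: 18 -> 44 -> 9
Step 4: curr=19, set curr.next=prev(18) | reversed so far: 19 -> 18 -> 44 -> 9
Step 5: curr=40, set curr.next=prev(19) | reversed so far: 40 -> 19 -> 18 -> 44 -> 9
Step 6: curr=44, set curr.next=prev(40) | reversed so far: 44 -> 40 -> 19 -> 18 -> 44 -> 9
Step 7: curr=49, set curr.next=prev(44) | reversed so far: 49 -> 44 -> 40 -> 19 -> 18 -> 44 -> 9

49 -> 44 -> 40 -> 19 -> 18 -> 44 -> 9 -> None


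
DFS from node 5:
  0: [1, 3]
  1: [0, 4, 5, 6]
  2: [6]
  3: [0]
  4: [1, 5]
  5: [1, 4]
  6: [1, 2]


Visit 5, push [4, 1]
Visit 1, push [6, 4, 0]
Visit 0, push [3]
Visit 3, push []
Visit 4, push []
Visit 6, push [2]
Visit 2, push []

DFS order: [5, 1, 0, 3, 4, 6, 2]


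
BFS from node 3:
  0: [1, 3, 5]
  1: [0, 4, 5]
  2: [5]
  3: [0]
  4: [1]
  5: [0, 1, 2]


Visit 3, enqueue [0]
Visit 0, enqueue [1, 5]
Visit 1, enqueue [4]
Visit 5, enqueue [2]
Visit 4, enqueue []
Visit 2, enqueue []

BFS order: [3, 0, 1, 5, 4, 2]


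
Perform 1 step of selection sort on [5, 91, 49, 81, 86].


Initial: [5, 91, 49, 81, 86]
Step 1: min=5 at 0
  Swap: [5, 91, 49, 81, 86]

After 1 step: [5, 91, 49, 81, 86]


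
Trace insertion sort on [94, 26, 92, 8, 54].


Initial: [94, 26, 92, 8, 54]
Insert 26: [26, 94, 92, 8, 54]
Insert 92: [26, 92, 94, 8, 54]
Insert 8: [8, 26, 92, 94, 54]
Insert 54: [8, 26, 54, 92, 94]

Sorted: [8, 26, 54, 92, 94]


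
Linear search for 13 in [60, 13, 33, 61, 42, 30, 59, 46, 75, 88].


i=0: 60!=13
i=1: 13==13 found!

Found at 1, 2 comps


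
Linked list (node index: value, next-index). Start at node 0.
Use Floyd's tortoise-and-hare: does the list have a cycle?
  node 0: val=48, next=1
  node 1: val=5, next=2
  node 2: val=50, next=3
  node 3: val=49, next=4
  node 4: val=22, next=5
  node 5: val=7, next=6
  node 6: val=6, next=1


Floyd's tortoise (slow, +1) and hare (fast, +2):
  init: slow=0, fast=0
  step 1: slow=1, fast=2
  step 2: slow=2, fast=4
  step 3: slow=3, fast=6
  step 4: slow=4, fast=2
  step 5: slow=5, fast=4
  step 6: slow=6, fast=6
  slow == fast at node 6: cycle detected

Cycle: yes


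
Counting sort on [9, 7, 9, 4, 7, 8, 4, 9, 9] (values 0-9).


Input: [9, 7, 9, 4, 7, 8, 4, 9, 9]
Counts: [0, 0, 0, 0, 2, 0, 0, 2, 1, 4]

Sorted: [4, 4, 7, 7, 8, 9, 9, 9, 9]


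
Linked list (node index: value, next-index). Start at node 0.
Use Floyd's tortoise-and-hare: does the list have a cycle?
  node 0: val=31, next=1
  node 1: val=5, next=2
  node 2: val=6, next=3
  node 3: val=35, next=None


Floyd's tortoise (slow, +1) and hare (fast, +2):
  init: slow=0, fast=0
  step 1: slow=1, fast=2
  step 2: fast 2->3->None, no cycle

Cycle: no


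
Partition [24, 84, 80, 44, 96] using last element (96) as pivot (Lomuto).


Pivot: 96
  24 <= 96: advance i (no swap)
  84 <= 96: advance i (no swap)
  80 <= 96: advance i (no swap)
  44 <= 96: advance i (no swap)
Place pivot at 4: [24, 84, 80, 44, 96]

Partitioned: [24, 84, 80, 44, 96]


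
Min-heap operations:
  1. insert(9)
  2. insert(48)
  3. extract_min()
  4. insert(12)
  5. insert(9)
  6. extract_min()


insert(9) -> [9]
insert(48) -> [9, 48]
extract_min()->9, [48]
insert(12) -> [12, 48]
insert(9) -> [9, 48, 12]
extract_min()->9, [12, 48]

Final heap: [12, 48]


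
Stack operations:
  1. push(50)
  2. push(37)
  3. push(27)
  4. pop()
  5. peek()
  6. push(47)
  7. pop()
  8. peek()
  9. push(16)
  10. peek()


push(50) -> [50]
push(37) -> [50, 37]
push(27) -> [50, 37, 27]
pop()->27, [50, 37]
peek()->37
push(47) -> [50, 37, 47]
pop()->47, [50, 37]
peek()->37
push(16) -> [50, 37, 16]
peek()->16

Final stack: [50, 37, 16]


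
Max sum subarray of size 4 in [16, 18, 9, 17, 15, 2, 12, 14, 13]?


[0:4]: 60
[1:5]: 59
[2:6]: 43
[3:7]: 46
[4:8]: 43
[5:9]: 41

Max: 60 at [0:4]


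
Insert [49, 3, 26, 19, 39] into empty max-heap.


Insert 49: [49]
Insert 3: [49, 3]
Insert 26: [49, 3, 26]
Insert 19: [49, 19, 26, 3]
Insert 39: [49, 39, 26, 3, 19]

Final heap: [49, 39, 26, 3, 19]


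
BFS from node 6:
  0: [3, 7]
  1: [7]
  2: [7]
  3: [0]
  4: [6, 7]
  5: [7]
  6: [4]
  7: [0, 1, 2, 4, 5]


Visit 6, enqueue [4]
Visit 4, enqueue [7]
Visit 7, enqueue [0, 1, 2, 5]
Visit 0, enqueue [3]
Visit 1, enqueue []
Visit 2, enqueue []
Visit 5, enqueue []
Visit 3, enqueue []

BFS order: [6, 4, 7, 0, 1, 2, 5, 3]


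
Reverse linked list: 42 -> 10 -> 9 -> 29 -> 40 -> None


Step 1: curr=42, set curr.next=prev(None) | reversed so far: 42
Step 2: curr=10, set curr.next=prev(42) | reversed so far: 10 -> 42
Step 3: curr=9, set curr.next=prev(10) | reversed so far: 9 -> 10 -> 42
Step 4: curr=29, set curr.next=prev(9) | reversed so far: 29 -> 9 -> 10 -> 42
Step 5: curr=40, set curr.next=prev(29) | reversed so far: 40 -> 29 -> 9 -> 10 -> 42

40 -> 29 -> 9 -> 10 -> 42 -> None


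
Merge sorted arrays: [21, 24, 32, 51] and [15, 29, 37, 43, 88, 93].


Take 15 from B
Take 21 from A
Take 24 from A
Take 29 from B
Take 32 from A
Take 37 from B
Take 43 from B
Take 51 from A

Merged: [15, 21, 24, 29, 32, 37, 43, 51, 88, 93]


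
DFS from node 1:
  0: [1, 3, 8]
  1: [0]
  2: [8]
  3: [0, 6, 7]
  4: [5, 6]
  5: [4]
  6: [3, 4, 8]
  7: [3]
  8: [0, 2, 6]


Visit 1, push [0]
Visit 0, push [8, 3]
Visit 3, push [7, 6]
Visit 6, push [8, 4]
Visit 4, push [5]
Visit 5, push []
Visit 8, push [2]
Visit 2, push []
Visit 7, push []

DFS order: [1, 0, 3, 6, 4, 5, 8, 2, 7]


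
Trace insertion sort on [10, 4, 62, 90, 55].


Initial: [10, 4, 62, 90, 55]
Insert 4: [4, 10, 62, 90, 55]
Insert 62: [4, 10, 62, 90, 55]
Insert 90: [4, 10, 62, 90, 55]
Insert 55: [4, 10, 55, 62, 90]

Sorted: [4, 10, 55, 62, 90]


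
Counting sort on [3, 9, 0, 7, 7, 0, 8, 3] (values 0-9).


Input: [3, 9, 0, 7, 7, 0, 8, 3]
Counts: [2, 0, 0, 2, 0, 0, 0, 2, 1, 1]

Sorted: [0, 0, 3, 3, 7, 7, 8, 9]


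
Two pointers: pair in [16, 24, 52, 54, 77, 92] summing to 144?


lo=0(16)+hi=5(92)=108
lo=1(24)+hi=5(92)=116
lo=2(52)+hi=5(92)=144

Yes: 52+92=144


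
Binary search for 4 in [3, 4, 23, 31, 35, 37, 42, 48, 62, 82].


Step 1: lo=0, hi=9, mid=4, val=35
Step 2: lo=0, hi=3, mid=1, val=4

Found at index 1


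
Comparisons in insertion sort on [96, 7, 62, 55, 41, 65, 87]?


Algorithm: insertion sort
Input: [96, 7, 62, 55, 41, 65, 87]
Sorted: [7, 41, 55, 62, 65, 87, 96]

14
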